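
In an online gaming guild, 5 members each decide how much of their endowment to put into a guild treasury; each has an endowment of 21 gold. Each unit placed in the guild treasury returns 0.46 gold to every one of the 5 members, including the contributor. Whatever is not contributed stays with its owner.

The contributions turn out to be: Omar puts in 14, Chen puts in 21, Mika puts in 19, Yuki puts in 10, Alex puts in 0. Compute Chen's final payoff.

29.44 gold

Total contributed: 14 + 21 + 19 + 10 + 0 = 64.
Each receives 0.46 × 64 = 29.44 from the guild treasury.
Chen keeps 21 − 21 = 0, so Chen's payoff is 0 + 29.44 = 29.44.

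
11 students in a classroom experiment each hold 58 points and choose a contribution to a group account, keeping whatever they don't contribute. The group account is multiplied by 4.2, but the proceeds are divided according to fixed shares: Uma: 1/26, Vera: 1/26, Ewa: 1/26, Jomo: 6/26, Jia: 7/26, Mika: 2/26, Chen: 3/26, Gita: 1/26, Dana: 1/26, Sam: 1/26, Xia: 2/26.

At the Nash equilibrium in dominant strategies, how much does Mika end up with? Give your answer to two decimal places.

A player with share s gets back 4.2·s per unit contributed, so full contribution is dominant for anyone with s > 1/4.2 = 0.2381 and zero contribution is dominant for anyone below.
Only Jia (7/26) clears that bar, contributing 58; the remaining 10 contribute 0. Total contributed: 58.
Mika keeps 58 and receives 4.2 × 58 × 2/26 = 18.74 from the group account, for a payoff of 76.74.

76.74 points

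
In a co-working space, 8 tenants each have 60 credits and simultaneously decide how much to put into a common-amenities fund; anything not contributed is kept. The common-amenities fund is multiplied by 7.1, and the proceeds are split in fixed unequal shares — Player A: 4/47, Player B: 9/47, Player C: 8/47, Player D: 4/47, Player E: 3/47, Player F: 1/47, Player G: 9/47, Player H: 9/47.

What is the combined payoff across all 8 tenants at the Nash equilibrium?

1944.00 credits

Each unit j contributes comes back to j as 7.1 × (j's share), so j prefers to contribute only if that share exceeds 1/7.1 = 0.1408; otherwise keeping the unit dominates.
The shares above 0.1408 belong to Player B, Player C, Player G and Player H, contributing 60 each; the remaining 4 contribute 0. Total contributed: 240.
The common-amenities fund pays out 7.1 × 240 = 1704.00 in total (split across the unequal shares, but the aggregate is all that matters for the group sum).
The 4 free-riders keep 60 each, adding 240. Group total = 240 + 1704.00 = 1944.00.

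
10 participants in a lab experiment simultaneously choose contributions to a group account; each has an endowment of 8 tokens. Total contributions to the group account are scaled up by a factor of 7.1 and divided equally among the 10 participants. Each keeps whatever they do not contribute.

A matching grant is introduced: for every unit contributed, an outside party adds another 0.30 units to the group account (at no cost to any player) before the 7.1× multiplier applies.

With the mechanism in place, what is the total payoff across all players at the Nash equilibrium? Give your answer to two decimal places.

80.00 tokens

With the mechanism, a contributed unit returns 7.1 × 1.30 / 10 = 0.9230 per unit of net cost — still below 1 — so contributing 0 remains dominant for every player.
At the Nash equilibrium no one contributes; group total payoff = 10 × 8 = 80.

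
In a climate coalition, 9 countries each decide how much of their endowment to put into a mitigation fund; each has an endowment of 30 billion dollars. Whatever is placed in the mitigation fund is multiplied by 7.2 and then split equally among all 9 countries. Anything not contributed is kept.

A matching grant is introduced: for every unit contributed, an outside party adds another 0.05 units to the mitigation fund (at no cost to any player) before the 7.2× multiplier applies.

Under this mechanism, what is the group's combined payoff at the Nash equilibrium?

With the mechanism, a contributed unit returns 7.2 × 1.05 / 9 = 0.8400 per unit of net cost — still below 1 — so contributing 0 remains dominant for every player.
Everyone keeps their endowment and the group total is 9 × 30 = 270.

270.00 billion dollars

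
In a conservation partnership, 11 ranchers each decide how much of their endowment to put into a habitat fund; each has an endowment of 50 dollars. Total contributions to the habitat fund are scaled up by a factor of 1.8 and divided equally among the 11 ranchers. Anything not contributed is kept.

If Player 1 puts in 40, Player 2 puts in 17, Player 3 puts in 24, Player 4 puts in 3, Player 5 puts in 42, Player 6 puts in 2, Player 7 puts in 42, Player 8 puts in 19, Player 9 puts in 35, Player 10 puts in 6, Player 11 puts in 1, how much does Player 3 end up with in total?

Total contributed: 40 + 17 + 24 + 3 + 42 + 2 + 42 + 19 + 35 + 6 + 1 = 231.
Each receives 1.8 × 231 / 11 = 37.80 from the habitat fund.
Player 3 keeps 50 − 24 = 26, so Player 3's payoff is 26 + 37.80 = 63.80.

63.80 dollars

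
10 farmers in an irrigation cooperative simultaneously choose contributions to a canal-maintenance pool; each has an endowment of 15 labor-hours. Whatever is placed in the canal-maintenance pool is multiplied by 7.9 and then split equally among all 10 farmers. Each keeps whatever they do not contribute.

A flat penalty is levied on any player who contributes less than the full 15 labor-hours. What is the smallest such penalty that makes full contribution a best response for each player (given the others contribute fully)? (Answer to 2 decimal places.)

3.15 labor-hours

Given the others contribute fully, the best deviation is to contribute 0 (any partial contribution still incurs the fine and gives up units whose private return 0.7900 is below 1).
Deviating from 15 to 0 saves 15 labor-hours but forfeits the deviator's share of the drop in the canal-maintenance pool: 7.9/10 × 15 = 11.85.
So the deviation gain is 15 − 11.85 = 3.15, and the fine must be at least 3.15 labor-hours to wipe it out.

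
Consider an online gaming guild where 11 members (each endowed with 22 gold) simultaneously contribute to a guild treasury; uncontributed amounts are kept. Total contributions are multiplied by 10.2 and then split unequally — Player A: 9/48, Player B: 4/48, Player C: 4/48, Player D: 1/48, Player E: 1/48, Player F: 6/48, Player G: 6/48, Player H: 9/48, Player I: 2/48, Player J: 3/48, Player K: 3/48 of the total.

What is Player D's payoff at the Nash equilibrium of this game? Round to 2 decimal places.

Each unit j contributes comes back to j as 10.2 × (j's share), so j prefers to contribute only if that share exceeds 1/10.2 = 0.0980; otherwise keeping the unit dominates.
Player A, Player F, Player G and Player H are above the threshold, contributing 22 each; the remaining 7 contribute 0. Total contributed: 88.
Player D keeps 22 and receives 10.2 × 88 × 1/48 = 18.70 from the guild treasury, for a payoff of 40.70.

40.70 gold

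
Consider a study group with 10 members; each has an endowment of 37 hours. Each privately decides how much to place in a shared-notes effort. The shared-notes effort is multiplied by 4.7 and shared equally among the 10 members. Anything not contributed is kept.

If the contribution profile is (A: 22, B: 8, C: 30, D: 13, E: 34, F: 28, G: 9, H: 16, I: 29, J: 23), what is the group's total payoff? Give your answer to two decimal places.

1154.40 hours

Total contributed: 22 + 8 + 30 + 13 + 34 + 28 + 9 + 16 + 29 + 23 = 212; total kept: 10 × 37 − 212 = 158.
The shared-notes effort pays out 4.7 × 212 = 996.40 in aggregate.
Group total = 158 + 996.40 = 1154.40.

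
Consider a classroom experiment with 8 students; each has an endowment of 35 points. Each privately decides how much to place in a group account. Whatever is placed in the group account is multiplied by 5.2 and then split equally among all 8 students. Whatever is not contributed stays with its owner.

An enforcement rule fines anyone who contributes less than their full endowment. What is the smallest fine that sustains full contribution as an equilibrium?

Given the others contribute fully, the best deviation is to contribute 0 (any partial contribution still incurs the fine and gives up units whose private return 0.6500 is below 1).
Deviating from 35 to 0 saves 35 points but forfeits the deviator's share of the drop in the group account: 5.2/8 × 35 = 22.75.
So the deviation gain is 35 − 22.75 = 12.25, and the fine must be at least 12.25 points to wipe it out.

12.25 points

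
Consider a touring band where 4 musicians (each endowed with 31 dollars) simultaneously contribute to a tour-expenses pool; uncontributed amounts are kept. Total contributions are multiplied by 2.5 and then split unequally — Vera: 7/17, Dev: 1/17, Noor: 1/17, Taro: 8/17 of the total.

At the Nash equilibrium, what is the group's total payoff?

217.00 dollars

For player j, contributing a unit is worthwhile iff 2.5 × (j's share) ≥ 1, i.e. iff j's share is at least 0.4000.
Vera and Taro are above the threshold, contributing 31 each; the remaining 2 contribute 0. Total contributed: 62.
The tour-expenses pool pays out 2.5 × 62 = 155.00 in total (split across the unequal shares, but the aggregate is all that matters for the group sum).
The 2 free-riders keep 31 each, adding 62. Group total = 62 + 155.00 = 217.00.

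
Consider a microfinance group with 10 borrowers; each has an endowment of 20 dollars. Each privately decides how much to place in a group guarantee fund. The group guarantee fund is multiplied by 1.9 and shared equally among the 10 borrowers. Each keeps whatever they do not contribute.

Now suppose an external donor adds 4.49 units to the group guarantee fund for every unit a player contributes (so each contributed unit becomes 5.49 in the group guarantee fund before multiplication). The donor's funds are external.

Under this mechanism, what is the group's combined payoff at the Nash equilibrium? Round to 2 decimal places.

With the mechanism, a contributed unit returns 1.9 × 5.49 / 10 = 1.0431 per unit of net cost to the contributor — now above 1 — so contributing fully is weakly dominant for every player.
At the Nash equilibrium everyone contributes 20. Group total payoff = 1.9 × 5.49 × 200 = 2086.20.

2086.20 dollars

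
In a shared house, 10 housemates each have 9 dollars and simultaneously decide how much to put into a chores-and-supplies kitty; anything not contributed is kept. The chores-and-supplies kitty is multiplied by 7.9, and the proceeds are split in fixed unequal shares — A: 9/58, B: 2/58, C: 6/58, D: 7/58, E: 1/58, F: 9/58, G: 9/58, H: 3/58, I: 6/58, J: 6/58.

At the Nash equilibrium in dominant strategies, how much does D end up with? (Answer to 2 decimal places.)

A player with share s gets back 7.9·s per unit contributed, so full contribution is dominant for anyone with s > 1/7.9 = 0.1266 and zero contribution is dominant for anyone below.
A, F and G are above the threshold, contributing 9 each; the remaining 7 contribute 0. Total contributed: 27.
D keeps 9 and receives 7.9 × 27 × 7/58 = 25.74 from the chores-and-supplies kitty, for a payoff of 34.74.

34.74 dollars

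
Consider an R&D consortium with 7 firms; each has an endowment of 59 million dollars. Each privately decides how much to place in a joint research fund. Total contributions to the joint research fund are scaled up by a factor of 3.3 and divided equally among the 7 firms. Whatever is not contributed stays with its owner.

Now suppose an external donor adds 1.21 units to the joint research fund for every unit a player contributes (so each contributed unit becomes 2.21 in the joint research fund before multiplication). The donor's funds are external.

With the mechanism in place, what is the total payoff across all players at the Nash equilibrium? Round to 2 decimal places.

3012.01 million dollars

The effective private return per unit is now 3.3 × 2.21 / 7 = 1.0419 > 1, so every player's dominant strategy flips to full contribution.
So the Nash equilibrium is full contribution by all 7; the group earns 3.3 × 2.21 × 413 = 3012.01.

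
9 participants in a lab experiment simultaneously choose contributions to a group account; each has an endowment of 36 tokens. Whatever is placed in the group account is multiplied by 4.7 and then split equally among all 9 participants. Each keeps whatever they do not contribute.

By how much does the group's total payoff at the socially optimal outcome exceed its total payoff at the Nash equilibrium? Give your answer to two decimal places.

1198.80 tokens

Each contributed unit returns 4.7/9 = 0.5222 to its contributor — below 1 — so contributing 0 is dominant for every player. At the Nash equilibrium everyone keeps their 36, and the group total is 9 × 36 = 324.
Each contributed unit returns 4.700 to the group as a whole (0.5222 to each of 9 players), which exceeds 1, so the social optimum is full contribution: group total = 4.700 × 324 = 1522.80.
Efficiency loss = 1522.80 − 324 = 1198.80.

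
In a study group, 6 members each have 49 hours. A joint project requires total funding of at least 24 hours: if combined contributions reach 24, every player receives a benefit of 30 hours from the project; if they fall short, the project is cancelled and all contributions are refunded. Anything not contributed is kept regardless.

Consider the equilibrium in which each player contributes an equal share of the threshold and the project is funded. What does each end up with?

75 hours

Equal share of the threshold: 24/6 = 4.
At this profile no one gains by cutting their contribution: any cut drops the total below 24, the project is cancelled, contributions are refunded, and the deviator ends with 49, which is less than 49 − 4 + 30 = 75. Contributing more than 4 just wastes the excess. So contributing exactly 4 is a best response.
Each player's payoff: 49 − 4 + 30 = 75.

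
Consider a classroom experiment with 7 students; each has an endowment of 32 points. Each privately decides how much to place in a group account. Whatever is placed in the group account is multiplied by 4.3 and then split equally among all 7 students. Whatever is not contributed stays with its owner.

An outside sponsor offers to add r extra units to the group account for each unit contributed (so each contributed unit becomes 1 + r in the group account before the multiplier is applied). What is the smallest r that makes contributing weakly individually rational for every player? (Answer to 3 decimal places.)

0.628

With matching at rate r, one contributed unit becomes (1 + r) in the group account and returns 4.3 × (1 + r) / 7 to the contributor.
Setting this equal to 1: 1 + r = 7/4.3 = 1.6279.
So the minimum matching rate is r = 1.6279 − 1 = 0.628.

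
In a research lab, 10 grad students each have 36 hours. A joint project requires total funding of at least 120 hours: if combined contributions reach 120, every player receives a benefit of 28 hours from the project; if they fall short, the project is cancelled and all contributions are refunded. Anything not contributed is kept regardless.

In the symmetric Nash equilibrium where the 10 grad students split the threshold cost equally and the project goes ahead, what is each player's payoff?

Equal share of the threshold: 120/10 = 12.
At this profile no one gains by cutting their contribution: any cut drops the total below 120, the project is cancelled, contributions are refunded, and the deviator ends with 36, which is less than 36 − 12 + 28 = 52. Contributing more than 12 just wastes the excess. So contributing exactly 12 is a best response.
Each player's payoff: 36 − 12 + 28 = 52.

52 hours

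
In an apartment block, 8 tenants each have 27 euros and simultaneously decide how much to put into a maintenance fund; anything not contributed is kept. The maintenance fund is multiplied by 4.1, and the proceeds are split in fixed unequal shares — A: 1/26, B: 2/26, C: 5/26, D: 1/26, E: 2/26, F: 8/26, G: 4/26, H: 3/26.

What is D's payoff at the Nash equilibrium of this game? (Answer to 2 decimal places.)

A player with share s gets back 4.1·s per unit contributed, so full contribution is dominant for anyone with s > 1/4.1 = 0.2439 and zero contribution is dominant for anyone below.
Only F (8/26) clears that bar, contributing 27; the remaining 7 contribute 0. Total contributed: 27.
D keeps 27 and receives 4.1 × 27 × 1/26 = 4.26 from the maintenance fund, for a payoff of 31.26.

31.26 euros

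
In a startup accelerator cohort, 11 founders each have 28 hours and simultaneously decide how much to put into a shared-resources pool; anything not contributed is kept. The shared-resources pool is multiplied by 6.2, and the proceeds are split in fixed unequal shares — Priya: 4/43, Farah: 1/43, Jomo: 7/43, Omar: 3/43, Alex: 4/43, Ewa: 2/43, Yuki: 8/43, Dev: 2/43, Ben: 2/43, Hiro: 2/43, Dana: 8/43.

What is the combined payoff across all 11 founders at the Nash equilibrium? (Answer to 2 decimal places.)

For player j, contributing a unit is worthwhile iff 6.2 × (j's share) ≥ 1, i.e. iff j's share is at least 0.1613.
The shares above 0.1613 belong to Jomo, Yuki and Dana, contributing 28 each; the remaining 8 contribute 0. Total contributed: 84.
The shared-resources pool pays out 6.2 × 84 = 520.80 in total (split across the unequal shares, but the aggregate is all that matters for the group sum).
The 8 free-riders keep 28 each, adding 224. Group total = 224 + 520.80 = 744.80.

744.80 hours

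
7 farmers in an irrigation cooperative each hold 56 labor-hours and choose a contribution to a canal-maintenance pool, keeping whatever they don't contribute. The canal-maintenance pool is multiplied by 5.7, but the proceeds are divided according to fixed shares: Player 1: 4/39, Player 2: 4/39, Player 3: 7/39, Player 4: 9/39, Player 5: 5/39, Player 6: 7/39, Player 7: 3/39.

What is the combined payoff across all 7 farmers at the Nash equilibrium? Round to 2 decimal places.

A player with share s gets back 5.7·s per unit contributed, so full contribution is dominant for anyone with s > 1/5.7 = 0.1754 and zero contribution is dominant for anyone below.
Player 3, Player 4 and Player 6 are above the threshold, contributing 56 each; the remaining 4 contribute 0. Total contributed: 168.
The canal-maintenance pool pays out 5.7 × 168 = 957.60 in total (split across the unequal shares, but the aggregate is all that matters for the group sum).
The 4 free-riders keep 56 each, adding 224. Group total = 224 + 957.60 = 1181.60.

1181.60 labor-hours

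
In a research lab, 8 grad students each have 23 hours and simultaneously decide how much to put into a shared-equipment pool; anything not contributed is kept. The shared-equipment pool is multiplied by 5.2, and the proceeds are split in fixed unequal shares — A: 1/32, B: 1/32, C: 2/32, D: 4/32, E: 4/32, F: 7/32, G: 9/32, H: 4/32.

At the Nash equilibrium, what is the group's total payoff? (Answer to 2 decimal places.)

Player j's private return per contributed unit is 5.2 × (j's share). Contributing is weakly dominant for j when that share is at least 1/5.2 = 0.1923, and contributing 0 is dominant otherwise.
F and G clear that bar, contributing 23 each; the remaining 6 contribute 0. Total contributed: 46.
The shared-equipment pool pays out 5.2 × 46 = 239.20 in total (split across the unequal shares, but the aggregate is all that matters for the group sum).
The 6 free-riders keep 23 each, adding 138. Group total = 138 + 239.20 = 377.20.

377.20 hours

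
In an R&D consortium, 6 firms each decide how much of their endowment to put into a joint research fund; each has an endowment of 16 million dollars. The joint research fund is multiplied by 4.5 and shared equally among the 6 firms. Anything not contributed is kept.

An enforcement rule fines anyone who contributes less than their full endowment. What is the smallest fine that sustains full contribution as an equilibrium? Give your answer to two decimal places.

4.00 million dollars

Given the others contribute fully, the best deviation is to contribute 0 (any partial contribution still incurs the fine and gives up units whose private return 0.7500 is below 1).
Deviating from 16 to 0 saves 16 million dollars but forfeits the deviator's share of the drop in the joint research fund: 4.5/6 × 16 = 12.00.
So the deviation gain is 16 − 12.00 = 4.00, and the fine must be at least 4.00 million dollars to wipe it out.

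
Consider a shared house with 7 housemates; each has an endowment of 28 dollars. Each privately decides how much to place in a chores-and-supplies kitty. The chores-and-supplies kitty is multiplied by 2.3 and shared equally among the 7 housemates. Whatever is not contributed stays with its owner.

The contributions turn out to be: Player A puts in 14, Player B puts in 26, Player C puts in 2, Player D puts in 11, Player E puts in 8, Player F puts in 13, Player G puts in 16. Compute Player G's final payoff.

Total contributed: 14 + 26 + 2 + 11 + 8 + 13 + 16 = 90.
Each receives 2.3 × 90 / 7 = 29.57 from the chores-and-supplies kitty.
Player G keeps 28 − 16 = 12, so Player G's payoff is 12 + 29.57 = 41.57.

41.57 dollars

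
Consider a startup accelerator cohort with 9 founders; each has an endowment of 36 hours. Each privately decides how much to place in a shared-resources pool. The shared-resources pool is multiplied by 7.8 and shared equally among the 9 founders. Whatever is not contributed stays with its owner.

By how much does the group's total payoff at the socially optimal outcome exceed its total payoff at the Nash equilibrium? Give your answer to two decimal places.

Each contributed unit returns 7.8/9 = 0.8667 to its contributor — below 1 — so contributing 0 is dominant for every player. At the Nash equilibrium everyone keeps their 36, and the group total is 9 × 36 = 324.
Each contributed unit returns 7.800 to the group as a whole (0.8667 to each of 9 players), which exceeds 1, so the social optimum is full contribution: group total = 7.800 × 324 = 2527.20.
Efficiency loss = 2527.20 − 324 = 2203.20.

2203.20 hours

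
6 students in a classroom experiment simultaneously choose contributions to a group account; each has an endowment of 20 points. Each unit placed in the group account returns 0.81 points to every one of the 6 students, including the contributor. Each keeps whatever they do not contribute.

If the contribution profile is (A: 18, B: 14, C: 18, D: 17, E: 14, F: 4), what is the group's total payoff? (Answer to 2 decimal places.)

448.10 points

Total contributed: 18 + 14 + 18 + 17 + 14 + 4 = 85; total kept: 6 × 20 − 85 = 35.
The group account pays out 0.81 × 6 × 85 = 413.10 in aggregate.
Group total = 35 + 413.10 = 448.10.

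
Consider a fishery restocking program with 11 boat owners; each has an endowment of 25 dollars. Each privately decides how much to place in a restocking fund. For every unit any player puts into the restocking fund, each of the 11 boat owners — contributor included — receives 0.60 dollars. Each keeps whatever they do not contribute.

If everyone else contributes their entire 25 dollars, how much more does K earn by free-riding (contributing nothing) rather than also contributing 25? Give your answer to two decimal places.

Switching from a contribution of 25 to 0 lets K keep an extra 25 dollars, but lowers the restocking fund by 25, which costs K their own share of that drop: 0.60 × 25 = 15.00.
Net gain = 25 − 15.00 = 10.00. The private return per contributed unit (0.60) is below 1, so free-riding is indeed the best response regardless of what the others do.

10.00 dollars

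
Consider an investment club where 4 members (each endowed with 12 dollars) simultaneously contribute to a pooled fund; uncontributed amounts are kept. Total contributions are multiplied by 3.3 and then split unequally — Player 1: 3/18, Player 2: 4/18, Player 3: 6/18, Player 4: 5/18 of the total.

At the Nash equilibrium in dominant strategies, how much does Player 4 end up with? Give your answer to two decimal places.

Each unit j contributes comes back to j as 3.3 × (j's share), so j prefers to contribute only if that share exceeds 1/3.3 = 0.3030; otherwise keeping the unit dominates.
Player 3 alone (share 6/18) is above the threshold, contributing 12; the remaining 3 contribute 0. Total contributed: 12.
Player 4 keeps 12 and receives 3.3 × 12 × 5/18 = 11.00 from the pooled fund, for a payoff of 23.00.

23.00 dollars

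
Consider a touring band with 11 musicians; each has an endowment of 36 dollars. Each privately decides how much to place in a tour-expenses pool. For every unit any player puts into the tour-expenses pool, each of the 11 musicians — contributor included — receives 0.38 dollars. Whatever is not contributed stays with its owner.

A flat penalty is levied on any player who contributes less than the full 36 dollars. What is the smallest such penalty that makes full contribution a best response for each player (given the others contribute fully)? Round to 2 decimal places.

22.32 dollars

Given the others contribute fully, the best deviation is to contribute 0 (any partial contribution still incurs the fine and gives up units whose private return 0.38 is below 1).
Deviating from 36 to 0 saves 36 dollars but forfeits the deviator's share of the drop in the tour-expenses pool: 0.38 × 36 = 13.68.
So the deviation gain is 36 − 13.68 = 22.32, and the fine must be at least 22.32 dollars to wipe it out.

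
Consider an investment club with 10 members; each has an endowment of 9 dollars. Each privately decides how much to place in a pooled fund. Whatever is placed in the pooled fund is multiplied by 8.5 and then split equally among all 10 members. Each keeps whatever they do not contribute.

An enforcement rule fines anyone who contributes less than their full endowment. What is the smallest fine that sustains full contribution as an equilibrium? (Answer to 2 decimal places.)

1.35 dollars

Given the others contribute fully, the best deviation is to contribute 0 (any partial contribution still incurs the fine and gives up units whose private return 0.8500 is below 1).
Deviating from 9 to 0 saves 9 dollars but forfeits the deviator's share of the drop in the pooled fund: 8.5/10 × 9 = 7.65.
So the deviation gain is 9 − 7.65 = 1.35, and the fine must be at least 1.35 dollars to wipe it out.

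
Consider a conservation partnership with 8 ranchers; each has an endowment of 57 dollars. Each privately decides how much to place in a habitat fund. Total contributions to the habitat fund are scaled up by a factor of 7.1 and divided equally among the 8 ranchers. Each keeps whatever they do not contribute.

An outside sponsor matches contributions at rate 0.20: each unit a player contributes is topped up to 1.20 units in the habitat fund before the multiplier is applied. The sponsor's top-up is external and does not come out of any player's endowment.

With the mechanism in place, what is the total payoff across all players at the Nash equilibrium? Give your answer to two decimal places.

3885.12 dollars

The effective private return per unit is now 7.1 × 1.20 / 8 = 1.0650 > 1, so every player's dominant strategy flips to full contribution.
At the Nash equilibrium everyone contributes 57. Group total payoff = 7.1 × 1.20 × 456 = 3885.12.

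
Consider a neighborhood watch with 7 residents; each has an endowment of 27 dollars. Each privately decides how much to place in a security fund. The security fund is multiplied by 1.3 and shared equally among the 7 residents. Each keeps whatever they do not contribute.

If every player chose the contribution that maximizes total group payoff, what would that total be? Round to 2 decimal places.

Each contributed unit returns 1.300 to the group as a whole (0.1857 to each of 7 players), which exceeds 1, so the social optimum is full contribution: group total = 1.300 × 189 = 245.70.

245.70 dollars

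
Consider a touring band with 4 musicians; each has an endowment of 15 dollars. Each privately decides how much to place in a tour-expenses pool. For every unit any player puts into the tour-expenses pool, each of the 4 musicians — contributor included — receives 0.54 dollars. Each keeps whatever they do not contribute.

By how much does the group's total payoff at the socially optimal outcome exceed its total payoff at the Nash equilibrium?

69.60 dollars

The private return per contributed unit is 0.54 < 1, so contributing 0 is dominant for every player. At the Nash equilibrium everyone keeps their 15, and the group total is 4 × 15 = 60.
Each contributed unit returns 2.160 to the group as a whole (0.54 to each of 4 players), which exceeds 1, so the social optimum is full contribution: group total = 2.160 × 60 = 129.60.
Efficiency loss = 129.60 − 60 = 69.60.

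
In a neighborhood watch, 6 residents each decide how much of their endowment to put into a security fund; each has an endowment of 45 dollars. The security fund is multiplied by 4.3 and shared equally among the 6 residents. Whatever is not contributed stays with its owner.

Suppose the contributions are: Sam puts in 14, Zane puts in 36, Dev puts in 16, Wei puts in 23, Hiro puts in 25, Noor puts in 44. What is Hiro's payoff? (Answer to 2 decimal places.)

Total contributed: 14 + 36 + 16 + 23 + 25 + 44 = 158.
Each receives 4.3 × 158 / 6 = 113.23 from the security fund.
Hiro keeps 45 − 25 = 20, so Hiro's payoff is 20 + 113.23 = 133.23.

133.23 dollars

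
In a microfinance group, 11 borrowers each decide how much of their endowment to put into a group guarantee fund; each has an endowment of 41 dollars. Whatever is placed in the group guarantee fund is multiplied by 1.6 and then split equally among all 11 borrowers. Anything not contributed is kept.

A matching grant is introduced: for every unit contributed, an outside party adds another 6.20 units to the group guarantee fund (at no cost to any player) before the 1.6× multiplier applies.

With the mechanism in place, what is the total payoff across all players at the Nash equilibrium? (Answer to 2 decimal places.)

Under the mechanism each unit contributed yields 1.6 × 7.20 / 11 = 1.0473 back to its contributor per unit of net cost, which exceeds 1, making full contribution the dominant choice for everyone.
At the Nash equilibrium everyone contributes 41. Group total payoff = 1.6 × 7.20 × 451 = 5195.52.

5195.52 dollars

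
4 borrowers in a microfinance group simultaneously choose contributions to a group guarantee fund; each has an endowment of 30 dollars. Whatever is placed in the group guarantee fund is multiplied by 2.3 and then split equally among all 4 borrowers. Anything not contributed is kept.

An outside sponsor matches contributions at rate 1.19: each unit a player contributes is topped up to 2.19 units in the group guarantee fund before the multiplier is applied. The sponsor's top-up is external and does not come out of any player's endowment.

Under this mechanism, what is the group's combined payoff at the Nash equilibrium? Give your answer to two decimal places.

With the mechanism, a contributed unit returns 2.3 × 2.19 / 4 = 1.2593 per unit of net cost to the contributor — now above 1 — so contributing fully is weakly dominant for every player.
At the Nash equilibrium everyone contributes 30. Group total payoff = 2.3 × 2.19 × 120 = 604.44.

604.44 dollars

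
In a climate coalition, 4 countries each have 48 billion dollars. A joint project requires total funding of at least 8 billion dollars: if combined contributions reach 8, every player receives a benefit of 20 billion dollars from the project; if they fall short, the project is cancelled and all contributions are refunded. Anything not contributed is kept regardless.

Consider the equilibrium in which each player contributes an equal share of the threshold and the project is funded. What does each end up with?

Equal share of the threshold: 8/4 = 2.
At this profile no one gains by cutting their contribution: any cut drops the total below 8, the project is cancelled, contributions are refunded, and the deviator ends with 48, which is less than 48 − 2 + 20 = 66. Contributing more than 2 just wastes the excess. So contributing exactly 2 is a best response.
Each player's payoff: 48 − 2 + 20 = 66.

66 billion dollars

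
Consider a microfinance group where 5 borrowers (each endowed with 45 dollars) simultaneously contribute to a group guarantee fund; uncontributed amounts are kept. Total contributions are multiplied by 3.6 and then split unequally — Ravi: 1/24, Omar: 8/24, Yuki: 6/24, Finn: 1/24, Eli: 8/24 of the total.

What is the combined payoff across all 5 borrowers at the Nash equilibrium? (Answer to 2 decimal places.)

Each unit j contributes comes back to j as 3.6 × (j's share), so j prefers to contribute only if that share exceeds 1/3.6 = 0.2778; otherwise keeping the unit dominates.
Omar and Eli clear that bar, contributing 45 each; the remaining 3 contribute 0. Total contributed: 90.
The group guarantee fund pays out 3.6 × 90 = 324.00 in total (split across the unequal shares, but the aggregate is all that matters for the group sum).
The 3 free-riders keep 45 each, adding 135. Group total = 135 + 324.00 = 459.00.

459.00 dollars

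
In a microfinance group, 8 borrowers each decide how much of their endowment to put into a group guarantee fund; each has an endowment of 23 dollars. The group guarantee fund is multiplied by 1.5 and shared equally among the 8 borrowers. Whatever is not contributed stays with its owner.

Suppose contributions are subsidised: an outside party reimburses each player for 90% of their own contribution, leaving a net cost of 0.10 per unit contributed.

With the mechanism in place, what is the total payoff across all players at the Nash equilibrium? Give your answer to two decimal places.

Under the mechanism each unit contributed yields (1.5/8) / 0.10 = 1.8750 back to its contributor per unit of net cost, which exceeds 1, making full contribution the dominant choice for everyone.
At the Nash equilibrium everyone contributes 23. Group total payoff = 8 × (23 × 0.90 + 1.5 × 23) = 441.60.

441.60 dollars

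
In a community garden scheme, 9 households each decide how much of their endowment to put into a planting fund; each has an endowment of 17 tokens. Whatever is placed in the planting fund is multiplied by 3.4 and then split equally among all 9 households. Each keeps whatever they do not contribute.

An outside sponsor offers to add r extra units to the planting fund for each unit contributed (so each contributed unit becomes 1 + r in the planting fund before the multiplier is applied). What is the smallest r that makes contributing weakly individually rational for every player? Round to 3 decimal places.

1.647

With matching at rate r, one contributed unit becomes (1 + r) in the planting fund and returns 3.4 × (1 + r) / 9 to the contributor.
Setting this equal to 1: 1 + r = 9/3.4 = 2.6471.
So the minimum matching rate is r = 2.6471 − 1 = 1.647.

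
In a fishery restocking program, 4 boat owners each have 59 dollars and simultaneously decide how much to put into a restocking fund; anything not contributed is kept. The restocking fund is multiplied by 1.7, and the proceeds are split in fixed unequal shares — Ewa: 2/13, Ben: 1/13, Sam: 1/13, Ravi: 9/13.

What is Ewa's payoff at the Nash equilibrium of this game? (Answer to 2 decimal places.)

Player j's private return per contributed unit is 1.7 × (j's share). Contributing is weakly dominant for j when that share is at least 1/1.7 = 0.5882, and contributing 0 is dominant otherwise.
Ravi alone (share 9/13) is above the threshold, contributing 59; the remaining 3 contribute 0. Total contributed: 59.
Ewa keeps 59 and receives 1.7 × 59 × 2/13 = 15.43 from the restocking fund, for a payoff of 74.43.

74.43 dollars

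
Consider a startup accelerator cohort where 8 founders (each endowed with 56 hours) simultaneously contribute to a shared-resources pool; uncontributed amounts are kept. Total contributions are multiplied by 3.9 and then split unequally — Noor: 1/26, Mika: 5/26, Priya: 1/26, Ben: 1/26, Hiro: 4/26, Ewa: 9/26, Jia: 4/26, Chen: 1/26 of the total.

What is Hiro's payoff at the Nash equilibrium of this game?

A player with share s gets back 3.9·s per unit contributed, so full contribution is dominant for anyone with s > 1/3.9 = 0.2564 and zero contribution is dominant for anyone below.
Only Ewa (9/26) clears that bar, contributing 56; the remaining 7 contribute 0. Total contributed: 56.
Hiro keeps 56 and receives 3.9 × 56 × 4/26 = 33.60 from the shared-resources pool, for a payoff of 89.60.

89.60 hours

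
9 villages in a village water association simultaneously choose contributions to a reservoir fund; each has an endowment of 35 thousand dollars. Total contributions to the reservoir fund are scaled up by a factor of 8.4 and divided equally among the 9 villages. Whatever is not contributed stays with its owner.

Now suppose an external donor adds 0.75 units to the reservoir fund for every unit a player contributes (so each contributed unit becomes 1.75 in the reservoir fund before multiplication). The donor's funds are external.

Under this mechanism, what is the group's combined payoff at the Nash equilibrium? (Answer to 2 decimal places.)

Under the mechanism each unit contributed yields 8.4 × 1.75 / 9 = 1.6333 back to its contributor per unit of net cost, which exceeds 1, making full contribution the dominant choice for everyone.
At the Nash equilibrium everyone contributes 35. Group total payoff = 8.4 × 1.75 × 315 = 4630.50.

4630.50 thousand dollars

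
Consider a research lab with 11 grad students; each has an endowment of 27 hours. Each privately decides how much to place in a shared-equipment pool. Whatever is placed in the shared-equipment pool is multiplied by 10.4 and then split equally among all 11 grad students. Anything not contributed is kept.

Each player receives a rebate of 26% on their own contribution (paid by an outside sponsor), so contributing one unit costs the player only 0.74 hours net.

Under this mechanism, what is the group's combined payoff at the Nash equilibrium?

Under the mechanism each unit contributed yields (10.4/11) / 0.74 = 1.2776 back to its contributor per unit of net cost, which exceeds 1, making full contribution the dominant choice for everyone.
So the Nash equilibrium is full contribution by all 11; the group earns 11 × (27 × 0.26 + 10.4 × 27) = 3166.02.

3166.02 hours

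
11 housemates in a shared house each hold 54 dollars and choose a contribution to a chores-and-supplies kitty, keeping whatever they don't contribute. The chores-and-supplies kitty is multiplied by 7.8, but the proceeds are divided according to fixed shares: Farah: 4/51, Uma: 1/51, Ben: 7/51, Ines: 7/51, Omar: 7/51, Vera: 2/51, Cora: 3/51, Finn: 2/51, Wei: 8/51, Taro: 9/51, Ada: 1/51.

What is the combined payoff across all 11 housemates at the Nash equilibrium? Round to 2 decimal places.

Each unit j contributes comes back to j as 7.8 × (j's share), so j prefers to contribute only if that share exceeds 1/7.8 = 0.1282; otherwise keeping the unit dominates.
Ben, Ines, Omar, Wei and Taro clear that bar, contributing 54 each; the remaining 6 contribute 0. Total contributed: 270.
The chores-and-supplies kitty pays out 7.8 × 270 = 2106.00 in total (split across the unequal shares, but the aggregate is all that matters for the group sum).
The 6 free-riders keep 54 each, adding 324. Group total = 324 + 2106.00 = 2430.00.

2430.00 dollars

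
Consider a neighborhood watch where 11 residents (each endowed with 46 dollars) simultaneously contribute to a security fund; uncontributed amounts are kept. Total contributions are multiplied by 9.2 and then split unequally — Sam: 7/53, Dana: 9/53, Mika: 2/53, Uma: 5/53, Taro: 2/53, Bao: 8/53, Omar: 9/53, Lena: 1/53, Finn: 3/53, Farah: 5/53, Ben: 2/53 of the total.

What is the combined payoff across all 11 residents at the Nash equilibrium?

2014.80 dollars

Each unit j contributes comes back to j as 9.2 × (j's share), so j prefers to contribute only if that share exceeds 1/9.2 = 0.1087; otherwise keeping the unit dominates.
Sam, Dana, Bao and Omar are above the threshold, contributing 46 each; the remaining 7 contribute 0. Total contributed: 184.
The security fund pays out 9.2 × 184 = 1692.80 in total (split across the unequal shares, but the aggregate is all that matters for the group sum).
The 7 free-riders keep 46 each, adding 322. Group total = 322 + 1692.80 = 2014.80.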